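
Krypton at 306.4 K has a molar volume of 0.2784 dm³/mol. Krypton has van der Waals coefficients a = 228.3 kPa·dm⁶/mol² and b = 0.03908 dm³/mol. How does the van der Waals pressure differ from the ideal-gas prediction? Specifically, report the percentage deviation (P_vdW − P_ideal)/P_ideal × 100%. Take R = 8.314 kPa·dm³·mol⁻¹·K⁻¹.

-15.86 %

Ideal: P_ideal = RT/V_m = (8.314)(306.4)/0.2784 = 9150.18 kPa
vdW: P = RT/(V_m − b) − a/V_m² = 2547.41/0.239320 − 228.3/0.0775066 = 10644.4 − 2945.56 = 7698.8 kPa
% deviation = (7698.8 − 9150.18)/9150.18 × 100% = -15.86%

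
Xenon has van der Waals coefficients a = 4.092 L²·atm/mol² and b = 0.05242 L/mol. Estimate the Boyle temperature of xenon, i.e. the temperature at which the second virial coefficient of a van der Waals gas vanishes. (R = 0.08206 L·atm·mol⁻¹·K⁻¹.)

T_B ≈ 951.3 K

For a van der Waals gas the second virial coefficient B₂ = b − a/(RT) vanishes at T_B = a/(Rb).
T_B = 4.092/(0.08206×0.05242) = 4.092/0.0043016 = 951.3 K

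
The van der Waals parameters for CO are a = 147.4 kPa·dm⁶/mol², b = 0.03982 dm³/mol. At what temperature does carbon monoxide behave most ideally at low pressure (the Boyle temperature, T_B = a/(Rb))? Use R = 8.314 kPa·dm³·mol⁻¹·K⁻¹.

T_B ≈ 445.2 K

For a van der Waals gas the second virial coefficient B₂ = b − a/(RT) vanishes at T_B = a/(Rb).
T_B = 147.4/(8.314×0.03982) = 147.4/0.33106 = 445.2 K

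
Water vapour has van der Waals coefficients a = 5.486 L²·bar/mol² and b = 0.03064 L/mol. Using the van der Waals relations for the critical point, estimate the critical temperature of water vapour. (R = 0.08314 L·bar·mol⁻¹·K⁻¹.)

T_c ≈ 638.1 K

For a van der Waals gas, T_c = 8a/(27Rb).
T_c = 8×5.486/(27×0.08314×0.03064) = 43.888/0.068780 = 638.1 K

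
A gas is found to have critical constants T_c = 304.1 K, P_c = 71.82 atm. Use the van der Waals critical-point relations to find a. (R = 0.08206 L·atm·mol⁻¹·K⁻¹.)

From T_c = 8a/(27Rb) and P_c = a/(27b²): a = 27 R² T_c²/(64 P_c).
a = 27×(0.08206)²×(304.1)²/(64×71.82) = 16814/4596.5 = 3.658 L²·atm/mol²

a ≈ 3.658 L²·atm/mol²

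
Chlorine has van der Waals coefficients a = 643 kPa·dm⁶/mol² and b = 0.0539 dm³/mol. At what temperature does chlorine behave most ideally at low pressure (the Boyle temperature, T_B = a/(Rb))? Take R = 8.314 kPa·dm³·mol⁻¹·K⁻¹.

T_B ≈ 1435 K

For a van der Waals gas the second virial coefficient B₂ = b − a/(RT) vanishes at T_B = a/(Rb).
T_B = 643/(8.314×0.0539) = 643/0.44812 = 1435 K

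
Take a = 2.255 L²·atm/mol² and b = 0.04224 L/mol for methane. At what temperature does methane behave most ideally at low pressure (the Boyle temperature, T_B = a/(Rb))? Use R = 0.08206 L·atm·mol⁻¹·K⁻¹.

T_B ≈ 650.6 K

For a van der Waals gas the second virial coefficient B₂ = b − a/(RT) vanishes at T_B = a/(Rb).
T_B = 2.255/(0.08206×0.04224) = 2.255/0.0034662 = 650.6 K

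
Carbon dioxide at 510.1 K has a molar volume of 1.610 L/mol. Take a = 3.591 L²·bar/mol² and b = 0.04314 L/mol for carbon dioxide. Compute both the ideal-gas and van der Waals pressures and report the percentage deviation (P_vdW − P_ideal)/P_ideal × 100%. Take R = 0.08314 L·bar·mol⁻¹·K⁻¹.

Ideal: P_ideal = RT/V_m = (0.08314)(510.1)/1.610 = 26.3414 bar
vdW: P = RT/(V_m − b) − a/V_m² = 42.4097/1.56686 − 3.591/2.59210 = 27.0667 − 1.38536 = 25.6813 bar
% deviation = (25.6813 − 26.3414)/26.3414 × 100% = -2.51%

-2.51 %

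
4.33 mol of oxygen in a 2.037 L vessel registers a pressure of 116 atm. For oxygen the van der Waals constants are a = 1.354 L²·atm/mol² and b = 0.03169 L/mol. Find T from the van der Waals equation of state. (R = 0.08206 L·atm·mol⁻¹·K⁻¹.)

T ≈ 652.9 K

T = (P + a n²/V²)(V − nb)/(nR)
P + a n²/V² = 116 + (1.354)(4.33)²/(2.037)² = 122.12 atm
V − nb = 2.037 − (4.33)(0.03169) = 1.8998 L
T = (122.12)(1.8998)/((4.33)(0.08206)) = 652.9 K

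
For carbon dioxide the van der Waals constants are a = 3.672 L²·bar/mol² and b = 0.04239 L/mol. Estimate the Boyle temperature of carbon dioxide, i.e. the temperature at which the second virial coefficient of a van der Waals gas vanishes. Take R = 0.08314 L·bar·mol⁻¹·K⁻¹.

For a van der Waals gas the second virial coefficient B₂ = b − a/(RT) vanishes at T_B = a/(Rb).
T_B = 3.672/(0.08314×0.04239) = 3.672/0.0035243 = 1042 K

T_B ≈ 1042 K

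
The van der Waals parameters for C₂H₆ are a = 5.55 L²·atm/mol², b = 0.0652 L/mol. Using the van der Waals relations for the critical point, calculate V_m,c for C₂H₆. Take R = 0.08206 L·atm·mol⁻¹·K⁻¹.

For a van der Waals gas, V_m,c = 3b.
V_m,c = 3×0.0652 = 0.1956 L/mol

V_m,c ≈ 0.1956 L/mol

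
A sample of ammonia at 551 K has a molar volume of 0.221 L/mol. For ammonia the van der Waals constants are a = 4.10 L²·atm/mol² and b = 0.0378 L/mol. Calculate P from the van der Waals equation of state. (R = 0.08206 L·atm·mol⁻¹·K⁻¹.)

P ≈ 162.9 atm

P = RT/(V_m − b) − a/V_m²
RT/(V_m − b) = (0.08206)(551)/(0.221 − 0.0378) = 45.215/0.18320 = 246.81 atm
a/V_m² = 4.10/(0.221)² = 83.946 atm
P = 246.81 − 83.946 = 162.9 atm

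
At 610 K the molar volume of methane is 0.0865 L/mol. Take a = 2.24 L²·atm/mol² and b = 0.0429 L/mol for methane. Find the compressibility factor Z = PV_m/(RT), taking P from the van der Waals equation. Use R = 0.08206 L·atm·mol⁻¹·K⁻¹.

P = RT/(V_m − b) − a/V_m² = (0.08206)(610)/(0.0865 − 0.0429) − 2.24/(0.0865)²
  = 50.057/0.043600 − 299.38 = 1148.1 − 299.38 = 848.7 atm
Z = PV_m/(RT) = (848.7)(0.0865)/((0.08206)(610)) = 73.413/50.057 = 1.467

Z ≈ 1.467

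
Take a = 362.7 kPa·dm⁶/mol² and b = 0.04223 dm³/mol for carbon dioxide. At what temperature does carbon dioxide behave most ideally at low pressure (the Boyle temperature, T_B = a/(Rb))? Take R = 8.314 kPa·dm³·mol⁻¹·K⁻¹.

For a van der Waals gas the second virial coefficient B₂ = b − a/(RT) vanishes at T_B = a/(Rb).
T_B = 362.7/(8.314×0.04223) = 362.7/0.35110 = 1033 K

T_B ≈ 1033 K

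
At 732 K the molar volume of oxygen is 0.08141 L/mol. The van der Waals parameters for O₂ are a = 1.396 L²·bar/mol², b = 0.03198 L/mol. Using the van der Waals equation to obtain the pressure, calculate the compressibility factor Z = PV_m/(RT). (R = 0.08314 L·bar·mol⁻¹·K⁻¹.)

Z ≈ 1.365

P = RT/(V_m − b) − a/V_m² = (0.08314)(732)/(0.08141 − 0.03198) − 1.396/(0.08141)²
  = 60.858/0.049430 − 210.63 = 1231.2 − 210.63 = 1020.6 bar
Z = PV_m/(RT) = (1020.6)(0.08141)/((0.08314)(732)) = 83.087/60.858 = 1.365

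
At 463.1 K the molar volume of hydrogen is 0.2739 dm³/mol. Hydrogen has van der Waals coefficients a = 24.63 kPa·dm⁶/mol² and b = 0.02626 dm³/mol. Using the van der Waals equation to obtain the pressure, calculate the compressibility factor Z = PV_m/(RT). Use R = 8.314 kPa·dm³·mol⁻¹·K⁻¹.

P = RT/(V_m − b) − a/V_m² = (8.314)(463.1)/(0.2739 − 0.02626) − 24.63/(0.2739)²
  = 3850.2/0.24764 − 328.31 = 15548 − 328.31 = 15220 kPa
Z = PV_m/(RT) = (15220)(0.2739)/((8.314)(463.1)) = 4168.8/3850.2 = 1.083

Z ≈ 1.083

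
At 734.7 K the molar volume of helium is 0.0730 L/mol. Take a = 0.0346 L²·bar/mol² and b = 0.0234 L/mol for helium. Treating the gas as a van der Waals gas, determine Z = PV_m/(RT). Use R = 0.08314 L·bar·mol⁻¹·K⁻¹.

Z ≈ 1.464

P = RT/(V_m − b) − a/V_m² = (0.08314)(734.7)/(0.0730 − 0.0234) − 0.0346/(0.0730)²
  = 61.083/0.049600 − 6.4928 = 1231.5 − 6.4928 = 1225.0 bar
Z = PV_m/(RT) = (1225.0)(0.0730)/((0.08314)(734.7)) = 89.425/61.083 = 1.464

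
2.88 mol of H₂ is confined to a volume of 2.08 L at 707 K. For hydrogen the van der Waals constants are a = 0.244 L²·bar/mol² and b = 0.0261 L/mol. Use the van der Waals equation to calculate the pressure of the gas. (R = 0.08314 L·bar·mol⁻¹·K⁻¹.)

P ≈ 83.97 bar

P = nRT/(V − nb) − a n²/V²
nRT/(V − nb) = (2.88)(0.08314)(707)/(2.08 − 2.88×0.0261) = 169.29/2.0048 = 84.442 bar
a n²/V² = (0.244)(2.88)²/(2.08)² = 0.46779 bar
P = 84.442 − 0.46779 = 83.97 bar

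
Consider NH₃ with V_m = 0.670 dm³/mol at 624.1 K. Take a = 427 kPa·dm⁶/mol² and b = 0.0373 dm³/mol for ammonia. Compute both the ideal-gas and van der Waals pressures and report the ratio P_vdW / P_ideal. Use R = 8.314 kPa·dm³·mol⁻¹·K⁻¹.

Ideal: P_ideal = RT/V_m = (8.314)(624.1)/0.670 = 7744.43 kPa
vdW: P = RT/(V_m − b) − a/V_m² = 5188.77/0.632700 − 427/0.448900 = 8201.00 − 951.214 = 7249.79 kPa
Ratio = 7249.79/7744.43 = 0.9361

P_vdW / P_ideal ≈ 0.9361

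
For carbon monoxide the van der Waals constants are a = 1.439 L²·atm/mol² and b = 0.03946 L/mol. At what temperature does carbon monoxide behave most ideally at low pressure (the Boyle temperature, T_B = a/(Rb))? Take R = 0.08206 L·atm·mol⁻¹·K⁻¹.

T_B ≈ 444.4 K

For a van der Waals gas the second virial coefficient B₂ = b − a/(RT) vanishes at T_B = a/(Rb).
T_B = 1.439/(0.08206×0.03946) = 1.439/0.0032381 = 444.4 K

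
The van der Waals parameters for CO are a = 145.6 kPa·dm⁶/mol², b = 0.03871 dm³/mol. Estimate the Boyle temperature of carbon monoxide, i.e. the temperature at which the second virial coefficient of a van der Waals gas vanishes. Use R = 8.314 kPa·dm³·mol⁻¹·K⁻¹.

T_B ≈ 452.4 K

For a van der Waals gas the second virial coefficient B₂ = b − a/(RT) vanishes at T_B = a/(Rb).
T_B = 145.6/(8.314×0.03871) = 145.6/0.32183 = 452.4 K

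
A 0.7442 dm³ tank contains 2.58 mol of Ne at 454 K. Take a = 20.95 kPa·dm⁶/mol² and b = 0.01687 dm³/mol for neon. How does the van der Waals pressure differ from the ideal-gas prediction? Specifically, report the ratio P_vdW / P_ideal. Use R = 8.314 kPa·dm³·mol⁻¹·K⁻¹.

Ideal: P_ideal = nRT/V = (2.58)(8.314)(454)/0.7442 = 13085.7 kPa
vdW: P = nRT/(V − nb) − a n²/V² = 9738.35/0.700675 − 139.452/0.553834 = 13898.5 − 251.794 = 13646.7 kPa
Ratio = 13646.7/13085.7 = 1.043

P_vdW / P_ideal ≈ 1.043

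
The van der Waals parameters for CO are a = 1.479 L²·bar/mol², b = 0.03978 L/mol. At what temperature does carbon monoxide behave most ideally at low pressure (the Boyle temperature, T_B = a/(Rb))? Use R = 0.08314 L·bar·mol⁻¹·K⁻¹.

T_B ≈ 447.2 K

For a van der Waals gas the second virial coefficient B₂ = b − a/(RT) vanishes at T_B = a/(Rb).
T_B = 1.479/(0.08314×0.03978) = 1.479/0.0033073 = 447.2 K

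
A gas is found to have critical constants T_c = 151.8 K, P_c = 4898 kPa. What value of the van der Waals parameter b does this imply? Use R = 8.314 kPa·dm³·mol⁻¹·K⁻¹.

From T_c = 8a/(27Rb) and P_c = a/(27b²): b = R T_c/(8 P_c).
b = (8.314)(151.8)/(8×4898) = 1262.1/39184 = 0.03221 dm³/mol

b ≈ 0.03221 dm³/mol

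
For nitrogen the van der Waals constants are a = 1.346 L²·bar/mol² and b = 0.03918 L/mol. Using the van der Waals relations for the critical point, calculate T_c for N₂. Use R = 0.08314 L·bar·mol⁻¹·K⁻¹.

T_c ≈ 122.4 K

For a van der Waals gas, T_c = 8a/(27Rb).
T_c = 8×1.346/(27×0.08314×0.03918) = 10.768/0.087950 = 122.4 K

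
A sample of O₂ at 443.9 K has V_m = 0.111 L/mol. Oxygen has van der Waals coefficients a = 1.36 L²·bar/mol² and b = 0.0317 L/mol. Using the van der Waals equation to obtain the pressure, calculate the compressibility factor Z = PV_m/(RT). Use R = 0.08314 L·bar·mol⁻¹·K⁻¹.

Z ≈ 1.068

P = RT/(V_m − b) − a/V_m² = (0.08314)(443.9)/(0.111 − 0.0317) − 1.36/(0.111)²
  = 36.906/0.079300 − 110.38 = 465.40 − 110.38 = 355.02 bar
Z = PV_m/(RT) = (355.02)(0.111)/((0.08314)(443.9)) = 39.407/36.906 = 1.068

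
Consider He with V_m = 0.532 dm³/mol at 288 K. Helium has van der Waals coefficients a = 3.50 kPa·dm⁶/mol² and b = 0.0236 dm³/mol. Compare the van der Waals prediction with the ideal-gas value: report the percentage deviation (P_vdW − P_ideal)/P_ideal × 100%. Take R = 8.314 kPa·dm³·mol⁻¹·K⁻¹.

4.37 %

Ideal: P_ideal = RT/V_m = (8.314)(288)/0.532 = 4500.81 kPa
vdW: P = RT/(V_m − b) − a/V_m² = 2394.43/0.508400 − 3.50/0.283024 = 4709.74 − 12.3664 = 4697.37 kPa
% deviation = (4697.37 − 4500.81)/4500.81 × 100% = 4.37%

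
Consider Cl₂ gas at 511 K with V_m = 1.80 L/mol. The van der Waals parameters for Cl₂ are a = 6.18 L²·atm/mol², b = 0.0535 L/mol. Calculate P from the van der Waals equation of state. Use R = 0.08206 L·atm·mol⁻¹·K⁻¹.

P ≈ 22.10 atm

P = RT/(V_m − b) − a/V_m²
RT/(V_m − b) = (0.08206)(511)/(1.80 − 0.0535) = 41.933/1.7465 = 24.010 atm
a/V_m² = 6.18/(1.80)² = 1.9074 atm
P = 24.010 − 1.9074 = 22.10 atm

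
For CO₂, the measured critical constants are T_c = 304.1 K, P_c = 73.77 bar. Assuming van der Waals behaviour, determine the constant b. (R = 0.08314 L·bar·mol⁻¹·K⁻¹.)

b ≈ 0.04284 L/mol

From T_c = 8a/(27Rb) and P_c = a/(27b²): b = R T_c/(8 P_c).
b = (0.08314)(304.1)/(8×73.77) = 25.283/590.16 = 0.04284 L/mol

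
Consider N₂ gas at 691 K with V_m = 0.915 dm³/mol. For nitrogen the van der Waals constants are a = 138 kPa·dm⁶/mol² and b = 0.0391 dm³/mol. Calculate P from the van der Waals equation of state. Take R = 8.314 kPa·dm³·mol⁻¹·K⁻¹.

P ≈ 6394 kPa

P = RT/(V_m − b) − a/V_m²
RT/(V_m − b) = (8.314)(691)/(0.915 − 0.0391) = 5745.0/0.87590 = 6559.0 kPa
a/V_m² = 138/(0.915)² = 164.83 kPa
P = 6559.0 − 164.83 = 6394 kPa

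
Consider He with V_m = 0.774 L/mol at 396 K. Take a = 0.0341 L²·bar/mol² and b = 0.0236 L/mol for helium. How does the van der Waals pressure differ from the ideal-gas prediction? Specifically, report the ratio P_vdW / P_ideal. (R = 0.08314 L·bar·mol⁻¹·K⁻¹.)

Ideal: P_ideal = RT/V_m = (0.08314)(396)/0.774 = 42.5367 bar
vdW: P = RT/(V_m − b) − a/V_m² = 32.9234/0.750400 − 0.0341/0.599076 = 43.8745 − 0.0569210 = 43.8176 bar
Ratio = 43.8176/42.5367 = 1.030

P_vdW / P_ideal ≈ 1.030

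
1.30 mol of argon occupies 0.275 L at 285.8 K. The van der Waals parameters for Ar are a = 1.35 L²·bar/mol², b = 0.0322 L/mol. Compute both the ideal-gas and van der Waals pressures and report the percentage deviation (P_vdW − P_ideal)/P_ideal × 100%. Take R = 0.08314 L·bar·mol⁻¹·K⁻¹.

Ideal: P_ideal = nRT/V = (1.30)(0.08314)(285.8)/0.275 = 112.327 bar
vdW: P = nRT/(V − nb) − a n²/V² = 30.8898/0.233140 − 2.28150/0.0756250 = 132.495 − 30.1686 = 102.326 bar
% deviation = (102.326 − 112.327)/112.327 × 100% = -8.90%

-8.90 %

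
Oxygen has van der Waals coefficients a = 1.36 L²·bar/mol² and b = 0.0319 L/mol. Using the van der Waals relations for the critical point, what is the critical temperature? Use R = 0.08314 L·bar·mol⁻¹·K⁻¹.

For a van der Waals gas, T_c = 8a/(27Rb).
T_c = 8×1.36/(27×0.08314×0.0319) = 10.880/0.071608 = 151.9 K

T_c ≈ 151.9 K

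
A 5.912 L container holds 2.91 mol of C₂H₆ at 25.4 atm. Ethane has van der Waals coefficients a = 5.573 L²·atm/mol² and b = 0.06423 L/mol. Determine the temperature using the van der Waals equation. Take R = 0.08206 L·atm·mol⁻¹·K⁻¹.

T ≈ 641.3 K

T = (P + a n²/V²)(V − nb)/(nR)
P + a n²/V² = 25.4 + (5.573)(2.91)²/(5.912)² = 26.750 atm
V − nb = 5.912 − (2.91)(0.06423) = 5.7251 L
T = (26.750)(5.7251)/((2.91)(0.08206)) = 641.3 K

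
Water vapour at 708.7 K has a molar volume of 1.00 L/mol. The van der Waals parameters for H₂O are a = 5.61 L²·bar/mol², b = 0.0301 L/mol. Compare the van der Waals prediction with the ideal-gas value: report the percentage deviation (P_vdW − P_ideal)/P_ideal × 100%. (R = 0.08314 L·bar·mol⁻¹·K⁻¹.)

Ideal: P_ideal = RT/V_m = (0.08314)(708.7)/1.00 = 58.9213 bar
vdW: P = RT/(V_m − b) − a/V_m² = 58.9213/0.969900 − 5.61/1.00000 = 60.7499 − 5.61000 = 55.1399 bar
% deviation = (55.1399 − 58.9213)/58.9213 × 100% = -6.42%

-6.42 %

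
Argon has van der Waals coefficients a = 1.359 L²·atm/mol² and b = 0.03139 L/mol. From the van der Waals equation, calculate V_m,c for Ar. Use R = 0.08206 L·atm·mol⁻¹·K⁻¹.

For a van der Waals gas, V_m,c = 3b.
V_m,c = 3×0.03139 = 0.09417 L/mol

V_m,c ≈ 0.09417 L/mol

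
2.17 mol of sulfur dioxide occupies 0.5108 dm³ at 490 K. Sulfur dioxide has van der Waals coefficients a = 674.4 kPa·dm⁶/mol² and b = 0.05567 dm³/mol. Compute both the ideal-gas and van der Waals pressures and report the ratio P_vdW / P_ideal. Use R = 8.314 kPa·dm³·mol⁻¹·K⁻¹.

Ideal: P_ideal = nRT/V = (2.17)(8.314)(490)/0.5108 = 17306.7 kPa
vdW: P = nRT/(V − nb) − a n²/V² = 8840.28/0.389996 − 3175.68/0.260917 = 22667.6 − 12171.2 = 10496.4 kPa
Ratio = 10496.4/17306.7 = 0.6065

P_vdW / P_ideal ≈ 0.6065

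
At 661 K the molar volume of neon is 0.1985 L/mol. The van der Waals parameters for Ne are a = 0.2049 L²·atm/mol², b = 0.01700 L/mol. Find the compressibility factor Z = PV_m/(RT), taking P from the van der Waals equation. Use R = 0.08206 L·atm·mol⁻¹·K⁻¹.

Z ≈ 1.075

P = RT/(V_m − b) − a/V_m² = (0.08206)(661)/(0.1985 − 0.01700) − 0.2049/(0.1985)²
  = 54.242/0.18150 − 5.2002 = 298.85 − 5.2002 = 293.65 atm
Z = PV_m/(RT) = (293.65)(0.1985)/((0.08206)(661)) = 58.290/54.242 = 1.075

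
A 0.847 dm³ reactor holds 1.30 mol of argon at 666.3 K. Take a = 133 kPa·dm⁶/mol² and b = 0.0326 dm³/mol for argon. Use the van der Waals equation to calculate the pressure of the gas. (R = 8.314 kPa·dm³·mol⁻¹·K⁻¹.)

P ≈ 8637 kPa

P = nRT/(V − nb) − a n²/V²
nRT/(V − nb) = (1.30)(8.314)(666.3)/(0.847 − 1.30×0.0326) = 7201.5/0.80462 = 8950.2 kPa
a n²/V² = (133)(1.30)²/(0.847)² = 313.31 kPa
P = 8950.2 − 313.31 = 8637 kPa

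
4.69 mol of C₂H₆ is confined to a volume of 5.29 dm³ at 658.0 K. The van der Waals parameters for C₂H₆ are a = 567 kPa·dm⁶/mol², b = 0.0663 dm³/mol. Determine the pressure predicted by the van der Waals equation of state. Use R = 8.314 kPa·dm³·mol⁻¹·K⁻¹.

P = nRT/(V − nb) − a n²/V²
nRT/(V − nb) = (4.69)(8.314)(658.0)/(5.29 − 4.69×0.0663) = 25657/4.9791 = 5152.9 kPa
a n²/V² = (567)(4.69)²/(5.29)² = 445.67 kPa
P = 5152.9 − 445.67 = 4707 kPa

P ≈ 4707 kPa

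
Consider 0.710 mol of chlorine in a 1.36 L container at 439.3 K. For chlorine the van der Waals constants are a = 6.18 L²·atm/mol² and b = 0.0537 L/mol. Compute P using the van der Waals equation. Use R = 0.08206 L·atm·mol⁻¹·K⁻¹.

P ≈ 17.68 atm

P = nRT/(V − nb) − a n²/V²
nRT/(V − nb) = (0.710)(0.08206)(439.3)/(1.36 − 0.710×0.0537) = 25.595/1.3219 = 19.362 atm
a n²/V² = (6.18)(0.710)²/(1.36)² = 1.6843 atm
P = 19.362 − 1.6843 = 17.68 atm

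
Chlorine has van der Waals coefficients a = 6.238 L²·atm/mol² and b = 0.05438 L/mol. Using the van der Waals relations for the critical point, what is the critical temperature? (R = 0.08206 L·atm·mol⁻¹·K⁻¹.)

For a van der Waals gas, T_c = 8a/(27Rb).
T_c = 8×6.238/(27×0.08206×0.05438) = 49.904/0.12049 = 414.2 K

T_c ≈ 414.2 K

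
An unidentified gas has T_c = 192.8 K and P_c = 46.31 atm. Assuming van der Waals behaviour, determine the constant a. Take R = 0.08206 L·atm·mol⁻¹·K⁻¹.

a ≈ 2.280 L²·atm/mol²

From T_c = 8a/(27Rb) and P_c = a/(27b²): a = 27 R² T_c²/(64 P_c).
a = 27×(0.08206)²×(192.8)²/(64×46.31) = 6758.4/2963.8 = 2.280 L²·atm/mol²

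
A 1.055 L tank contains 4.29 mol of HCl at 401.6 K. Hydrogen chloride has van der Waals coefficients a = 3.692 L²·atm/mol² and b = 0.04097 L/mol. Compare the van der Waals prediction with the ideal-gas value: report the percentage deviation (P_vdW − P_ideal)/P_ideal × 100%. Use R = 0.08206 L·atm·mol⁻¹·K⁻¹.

Ideal: P_ideal = nRT/V = (4.29)(0.08206)(401.6)/1.055 = 134.008 atm
vdW: P = nRT/(V − nb) − a n²/V² = 141.378/0.879239 − 67.9479/1.11303 = 160.796 − 61.0477 = 99.748 atm
% deviation = (99.748 − 134.008)/134.008 × 100% = -25.57%

-25.57 %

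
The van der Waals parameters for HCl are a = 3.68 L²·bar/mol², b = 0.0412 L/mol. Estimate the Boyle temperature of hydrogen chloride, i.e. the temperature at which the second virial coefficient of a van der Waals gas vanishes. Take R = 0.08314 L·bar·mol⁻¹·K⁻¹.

T_B ≈ 1074 K

For a van der Waals gas the second virial coefficient B₂ = b − a/(RT) vanishes at T_B = a/(Rb).
T_B = 3.68/(0.08314×0.0412) = 3.68/0.0034254 = 1074 K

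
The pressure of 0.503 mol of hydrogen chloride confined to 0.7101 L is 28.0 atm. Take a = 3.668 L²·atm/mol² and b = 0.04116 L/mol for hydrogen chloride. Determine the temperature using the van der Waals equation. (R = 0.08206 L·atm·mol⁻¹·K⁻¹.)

T ≈ 498.4 K

T = (P + a n²/V²)(V − nb)/(nR)
P + a n²/V² = 28.0 + (3.668)(0.503)²/(0.7101)² = 29.840 atm
V − nb = 0.7101 − (0.503)(0.04116) = 0.68940 L
T = (29.840)(0.68940)/((0.503)(0.08206)) = 498.4 K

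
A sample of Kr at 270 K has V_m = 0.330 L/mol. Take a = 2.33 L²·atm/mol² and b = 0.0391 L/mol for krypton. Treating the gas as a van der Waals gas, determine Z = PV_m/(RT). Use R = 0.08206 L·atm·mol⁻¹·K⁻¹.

Z ≈ 0.8157

P = RT/(V_m − b) − a/V_m² = (0.08206)(270)/(0.330 − 0.0391) − 2.33/(0.330)²
  = 22.156/0.29090 − 21.396 = 76.164 − 21.396 = 54.768 atm
Z = PV_m/(RT) = (54.768)(0.330)/((0.08206)(270)) = 18.073/22.156 = 0.8157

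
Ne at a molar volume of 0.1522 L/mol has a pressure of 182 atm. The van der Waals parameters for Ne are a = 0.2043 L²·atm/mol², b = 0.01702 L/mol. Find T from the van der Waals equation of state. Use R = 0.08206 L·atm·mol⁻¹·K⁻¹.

T ≈ 314.3 K

T = (P + a/V_m²)(V_m − b)/R
P + a/V_m² = 182 + 0.2043/(0.1522)² = 190.82 atm
V_m − b = 0.1522 − 0.01702 = 0.13518 L/mol
T = (190.82)(0.13518)/0.08206 = 314.3 K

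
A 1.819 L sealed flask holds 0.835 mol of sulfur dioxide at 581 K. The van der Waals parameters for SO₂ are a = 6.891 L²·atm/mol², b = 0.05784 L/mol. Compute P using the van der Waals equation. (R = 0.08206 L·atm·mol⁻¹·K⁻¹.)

P ≈ 21.03 atm

P = nRT/(V − nb) − a n²/V²
nRT/(V − nb) = (0.835)(0.08206)(581)/(1.819 − 0.835×0.05784) = 39.810/1.7707 = 22.483 atm
a n²/V² = (6.891)(0.835)²/(1.819)² = 1.4521 atm
P = 22.483 − 1.4521 = 21.03 atm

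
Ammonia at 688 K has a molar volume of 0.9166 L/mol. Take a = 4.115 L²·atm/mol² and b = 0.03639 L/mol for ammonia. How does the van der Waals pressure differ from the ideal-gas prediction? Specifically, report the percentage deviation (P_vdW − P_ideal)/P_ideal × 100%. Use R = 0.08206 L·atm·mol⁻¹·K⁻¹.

Ideal: P_ideal = RT/V_m = (0.08206)(688)/0.9166 = 61.5942 atm
vdW: P = RT/(V_m − b) − a/V_m² = 56.4573/0.880210 − 4.115/0.840156 = 64.1407 − 4.89790 = 59.2428 atm
% deviation = (59.2428 − 61.5942)/61.5942 × 100% = -3.82%

-3.82 %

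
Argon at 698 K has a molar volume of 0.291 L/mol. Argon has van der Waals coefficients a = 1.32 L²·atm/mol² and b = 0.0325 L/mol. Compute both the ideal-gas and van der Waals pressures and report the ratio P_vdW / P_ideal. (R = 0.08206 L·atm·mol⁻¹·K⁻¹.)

P_vdW / P_ideal ≈ 1.047

Ideal: P_ideal = RT/V_m = (0.08206)(698)/0.291 = 196.831 atm
vdW: P = RT/(V_m − b) − a/V_m² = 57.2779/0.258500 − 1.32/0.0846810 = 221.578 − 15.5879 = 205.990 atm
Ratio = 205.990/196.831 = 1.047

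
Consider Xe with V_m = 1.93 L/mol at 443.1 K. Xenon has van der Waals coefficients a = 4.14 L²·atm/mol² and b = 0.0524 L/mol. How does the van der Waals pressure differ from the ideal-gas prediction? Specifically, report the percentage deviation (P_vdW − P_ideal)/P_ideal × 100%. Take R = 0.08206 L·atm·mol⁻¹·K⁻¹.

-3.11 %

Ideal: P_ideal = RT/V_m = (0.08206)(443.1)/1.93 = 18.8398 atm
vdW: P = RT/(V_m − b) − a/V_m² = 36.3608/1.87760 − 4.14/3.72490 = 19.3656 − 1.11144 = 18.2542 atm
% deviation = (18.2542 − 18.8398)/18.8398 × 100% = -3.11%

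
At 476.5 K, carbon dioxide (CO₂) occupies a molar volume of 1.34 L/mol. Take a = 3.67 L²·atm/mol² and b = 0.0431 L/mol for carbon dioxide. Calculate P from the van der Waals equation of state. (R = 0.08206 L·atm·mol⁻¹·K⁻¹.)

P ≈ 28.11 atm

P = RT/(V_m − b) − a/V_m²
RT/(V_m − b) = (0.08206)(476.5)/(1.34 − 0.0431) = 39.102/1.2969 = 30.150 atm
a/V_m² = 3.67/(1.34)² = 2.0439 atm
P = 30.150 − 2.0439 = 28.11 atm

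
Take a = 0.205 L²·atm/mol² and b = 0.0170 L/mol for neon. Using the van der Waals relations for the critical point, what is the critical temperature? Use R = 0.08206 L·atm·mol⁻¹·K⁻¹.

For a van der Waals gas, T_c = 8a/(27Rb).
T_c = 8×0.205/(27×0.08206×0.0170) = 1.6400/0.037666 = 43.54 K

T_c ≈ 43.54 K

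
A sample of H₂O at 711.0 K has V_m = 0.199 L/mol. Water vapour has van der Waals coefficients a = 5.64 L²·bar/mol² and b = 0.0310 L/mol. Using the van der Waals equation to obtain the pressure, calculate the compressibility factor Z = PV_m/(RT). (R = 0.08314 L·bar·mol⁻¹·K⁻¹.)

Z ≈ 0.7051

P = RT/(V_m − b) − a/V_m² = (0.08314)(711.0)/(0.199 − 0.0310) − 5.64/(0.199)²
  = 59.113/0.16800 − 142.42 = 351.86 − 142.42 = 209.44 bar
Z = PV_m/(RT) = (209.44)(0.199)/((0.08314)(711.0)) = 41.679/59.113 = 0.7051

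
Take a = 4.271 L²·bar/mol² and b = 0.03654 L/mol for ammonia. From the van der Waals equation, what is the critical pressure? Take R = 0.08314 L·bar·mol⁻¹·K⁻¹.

For a van der Waals gas, P_c = a/(27b²).
P_c = 4.271/(27×(0.03654)²) = 4.271/0.036050 = 118.5 bar

P_c ≈ 118.5 bar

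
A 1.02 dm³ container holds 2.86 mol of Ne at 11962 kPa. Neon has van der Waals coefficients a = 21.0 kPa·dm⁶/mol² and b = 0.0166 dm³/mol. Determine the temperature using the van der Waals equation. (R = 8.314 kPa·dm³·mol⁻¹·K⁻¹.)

T = (P + a n²/V²)(V − nb)/(nR)
P + a n²/V² = 11962 + (21.0)(2.86)²/(1.02)² = 12127 kPa
V − nb = 1.02 − (2.86)(0.0166) = 0.97252 dm³
T = (12127)(0.97252)/((2.86)(8.314)) = 496.0 K

T ≈ 496.0 K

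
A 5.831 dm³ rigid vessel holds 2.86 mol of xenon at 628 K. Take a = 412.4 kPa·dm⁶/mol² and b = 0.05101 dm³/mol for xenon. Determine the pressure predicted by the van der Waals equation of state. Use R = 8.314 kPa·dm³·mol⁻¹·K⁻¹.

P ≈ 2527 kPa

P = nRT/(V − nb) − a n²/V²
nRT/(V − nb) = (2.86)(8.314)(628)/(5.831 − 2.86×0.05101) = 14933/5.6851 = 2626.7 kPa
a n²/V² = (412.4)(2.86)²/(5.831)² = 99.212 kPa
P = 2626.7 − 99.212 = 2527 kPa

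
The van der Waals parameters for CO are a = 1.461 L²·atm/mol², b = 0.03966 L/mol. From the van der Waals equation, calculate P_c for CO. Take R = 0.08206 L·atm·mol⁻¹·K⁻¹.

P_c ≈ 34.40 atm

For a van der Waals gas, P_c = a/(27b²).
P_c = 1.461/(27×(0.03966)²) = 1.461/0.042469 = 34.40 atm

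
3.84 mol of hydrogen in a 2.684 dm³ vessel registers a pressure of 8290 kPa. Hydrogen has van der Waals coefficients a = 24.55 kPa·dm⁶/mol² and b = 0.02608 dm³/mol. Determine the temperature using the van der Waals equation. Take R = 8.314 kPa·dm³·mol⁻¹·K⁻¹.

T = (P + a n²/V²)(V − nb)/(nR)
P + a n²/V² = 8290 + (24.55)(3.84)²/(2.684)² = 8340.3 kPa
V − nb = 2.684 − (3.84)(0.02608) = 2.5839 dm³
T = (8340.3)(2.5839)/((3.84)(8.314)) = 675.0 K

T ≈ 675.0 K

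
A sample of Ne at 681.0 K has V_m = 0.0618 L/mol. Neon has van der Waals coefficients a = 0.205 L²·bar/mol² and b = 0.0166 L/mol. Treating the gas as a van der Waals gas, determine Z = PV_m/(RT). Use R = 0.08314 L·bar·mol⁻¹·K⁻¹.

Z ≈ 1.309

P = RT/(V_m − b) − a/V_m² = (0.08314)(681.0)/(0.0618 − 0.0166) − 0.205/(0.0618)²
  = 56.618/0.045200 − 53.676 = 1252.6 − 53.676 = 1198.9 bar
Z = PV_m/(RT) = (1198.9)(0.0618)/((0.08314)(681.0)) = 74.092/56.618 = 1.309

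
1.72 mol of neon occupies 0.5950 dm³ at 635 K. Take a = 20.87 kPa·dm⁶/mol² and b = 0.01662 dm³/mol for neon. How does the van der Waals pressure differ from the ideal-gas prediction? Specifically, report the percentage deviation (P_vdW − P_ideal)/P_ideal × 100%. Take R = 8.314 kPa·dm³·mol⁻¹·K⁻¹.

Ideal: P_ideal = nRT/V = (1.72)(8.314)(635)/0.5950 = 15261.4 kPa
vdW: P = nRT/(V − nb) − a n²/V² = 9080.55/0.566414 − 61.7418/0.354025 = 16031.6 − 174.400 = 15857.2 kPa
% deviation = (15857.2 − 15261.4)/15261.4 × 100% = 3.90%

3.90 %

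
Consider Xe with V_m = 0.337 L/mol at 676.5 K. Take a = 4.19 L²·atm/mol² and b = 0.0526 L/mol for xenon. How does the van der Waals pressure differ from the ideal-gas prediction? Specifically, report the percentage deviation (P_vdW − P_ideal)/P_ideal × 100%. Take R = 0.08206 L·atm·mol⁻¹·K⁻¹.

-3.90 %

Ideal: P_ideal = RT/V_m = (0.08206)(676.5)/0.337 = 164.729 atm
vdW: P = RT/(V_m − b) − a/V_m² = 55.5136/0.284400 − 4.19/0.113569 = 195.195 − 36.8939 = 158.301 atm
% deviation = (158.301 − 164.729)/164.729 × 100% = -3.90%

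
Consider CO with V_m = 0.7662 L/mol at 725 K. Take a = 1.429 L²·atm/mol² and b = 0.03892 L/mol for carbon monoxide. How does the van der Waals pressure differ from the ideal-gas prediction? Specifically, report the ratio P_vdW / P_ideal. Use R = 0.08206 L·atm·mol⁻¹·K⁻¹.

P_vdW / P_ideal ≈ 1.022

Ideal: P_ideal = RT/V_m = (0.08206)(725)/0.7662 = 77.6475 atm
vdW: P = RT/(V_m − b) − a/V_m² = 59.4935/0.727280 − 1.429/0.587062 = 81.8027 − 2.43416 = 79.3685 atm
Ratio = 79.3685/77.6475 = 1.022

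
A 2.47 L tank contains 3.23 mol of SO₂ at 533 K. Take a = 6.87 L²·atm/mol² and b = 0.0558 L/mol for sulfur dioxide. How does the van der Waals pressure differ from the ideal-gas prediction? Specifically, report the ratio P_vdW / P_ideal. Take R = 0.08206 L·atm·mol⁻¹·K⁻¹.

P_vdW / P_ideal ≈ 0.8733

Ideal: P_ideal = nRT/V = (3.23)(0.08206)(533)/2.47 = 57.1958 atm
vdW: P = nRT/(V − nb) − a n²/V² = 141.274/2.28977 − 71.6740/6.10090 = 61.6979 − 11.7481 = 49.9498 atm
Ratio = 49.9498/57.1958 = 0.8733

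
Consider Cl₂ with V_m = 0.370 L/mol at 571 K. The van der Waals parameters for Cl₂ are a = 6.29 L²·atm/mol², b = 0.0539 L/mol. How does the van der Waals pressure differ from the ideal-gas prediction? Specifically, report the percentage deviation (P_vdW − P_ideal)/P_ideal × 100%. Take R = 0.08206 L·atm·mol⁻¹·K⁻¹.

Ideal: P_ideal = RT/V_m = (0.08206)(571)/0.370 = 126.639 atm
vdW: P = RT/(V_m − b) − a/V_m² = 46.8563/0.316100 − 6.29/0.136900 = 148.233 − 45.9459 = 102.287 atm
% deviation = (102.287 − 126.639)/126.639 × 100% = -19.23%

-19.23 %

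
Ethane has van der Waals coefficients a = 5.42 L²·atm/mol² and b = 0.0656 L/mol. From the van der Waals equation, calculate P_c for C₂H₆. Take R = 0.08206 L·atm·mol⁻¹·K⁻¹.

P_c ≈ 46.65 atm

For a van der Waals gas, P_c = a/(27b²).
P_c = 5.42/(27×(0.0656)²) = 5.42/0.11619 = 46.65 atm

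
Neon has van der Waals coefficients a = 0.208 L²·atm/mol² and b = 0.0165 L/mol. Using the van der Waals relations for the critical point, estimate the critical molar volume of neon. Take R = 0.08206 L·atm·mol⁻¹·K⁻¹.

V_m,c ≈ 0.04950 L/mol

For a van der Waals gas, V_m,c = 3b.
V_m,c = 3×0.0165 = 0.04950 L/mol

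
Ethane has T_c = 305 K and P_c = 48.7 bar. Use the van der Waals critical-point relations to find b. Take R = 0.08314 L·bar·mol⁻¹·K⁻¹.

b ≈ 0.06509 L/mol

From T_c = 8a/(27Rb) and P_c = a/(27b²): b = R T_c/(8 P_c).
b = (0.08314)(305)/(8×48.7) = 25.358/389.60 = 0.06509 L/mol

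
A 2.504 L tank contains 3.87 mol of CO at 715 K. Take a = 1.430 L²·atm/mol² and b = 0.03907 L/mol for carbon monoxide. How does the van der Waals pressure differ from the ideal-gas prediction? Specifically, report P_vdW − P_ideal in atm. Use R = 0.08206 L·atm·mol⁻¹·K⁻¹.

ΔP ≈ 2.412 atm

Ideal: P_ideal = nRT/V = (3.87)(0.08206)(715)/2.504 = 90.6806 atm
vdW: P = nRT/(V − nb) − a n²/V² = 227.064/2.35280 − 21.4170/6.27002 = 96.5080 − 3.41578 = 93.0922 atm
ΔP = 93.0922 − 90.6806 = 2.412 atm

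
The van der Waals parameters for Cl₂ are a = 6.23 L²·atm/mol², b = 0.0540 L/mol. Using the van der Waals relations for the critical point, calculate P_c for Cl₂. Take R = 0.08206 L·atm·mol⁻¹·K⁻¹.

P_c ≈ 79.13 atm

For a van der Waals gas, P_c = a/(27b²).
P_c = 6.23/(27×(0.0540)²) = 6.23/0.078732 = 79.13 atm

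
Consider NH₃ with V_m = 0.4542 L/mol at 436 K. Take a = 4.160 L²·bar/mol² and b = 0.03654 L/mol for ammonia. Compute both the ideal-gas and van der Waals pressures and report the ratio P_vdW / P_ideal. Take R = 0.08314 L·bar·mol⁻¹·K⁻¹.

P_vdW / P_ideal ≈ 0.8348

Ideal: P_ideal = RT/V_m = (0.08314)(436)/0.4542 = 79.8085 bar
vdW: P = RT/(V_m − b) − a/V_m² = 36.2490/0.417660 − 4.160/0.206298 = 86.7907 − 20.1650 = 66.6257 bar
Ratio = 66.6257/79.8085 = 0.8348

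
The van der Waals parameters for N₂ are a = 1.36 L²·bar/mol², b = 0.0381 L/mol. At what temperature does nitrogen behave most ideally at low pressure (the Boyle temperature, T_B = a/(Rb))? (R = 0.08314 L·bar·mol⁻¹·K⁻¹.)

T_B ≈ 429.3 K

For a van der Waals gas the second virial coefficient B₂ = b − a/(RT) vanishes at T_B = a/(Rb).
T_B = 1.36/(0.08314×0.0381) = 1.36/0.0031676 = 429.3 K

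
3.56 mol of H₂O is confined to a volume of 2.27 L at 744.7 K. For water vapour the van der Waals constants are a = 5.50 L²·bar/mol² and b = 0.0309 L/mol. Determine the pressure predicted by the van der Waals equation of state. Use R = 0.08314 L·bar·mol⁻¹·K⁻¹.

P = nRT/(V − nb) − a n²/V²
nRT/(V − nb) = (3.56)(0.08314)(744.7)/(2.27 − 3.56×0.0309) = 220.42/2.1600 = 102.05 bar
a n²/V² = (5.50)(3.56)²/(2.27)² = 13.527 bar
P = 102.05 − 13.527 = 88.52 bar

P ≈ 88.52 bar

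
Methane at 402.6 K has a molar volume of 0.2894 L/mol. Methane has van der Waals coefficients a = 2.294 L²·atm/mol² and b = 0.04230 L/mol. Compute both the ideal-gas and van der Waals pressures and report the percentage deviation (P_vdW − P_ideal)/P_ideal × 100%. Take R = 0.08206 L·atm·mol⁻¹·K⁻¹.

Ideal: P_ideal = RT/V_m = (0.08206)(402.6)/0.2894 = 114.158 atm
vdW: P = RT/(V_m − b) − a/V_m² = 33.0374/0.247100 − 2.294/0.0837524 = 133.701 − 27.3903 = 106.311 atm
% deviation = (106.311 − 114.158)/114.158 × 100% = -6.87%

-6.87 %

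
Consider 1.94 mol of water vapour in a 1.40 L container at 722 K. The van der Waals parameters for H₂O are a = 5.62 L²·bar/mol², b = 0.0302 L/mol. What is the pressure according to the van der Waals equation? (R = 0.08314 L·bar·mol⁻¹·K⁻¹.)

P ≈ 76.02 bar

P = nRT/(V − nb) − a n²/V²
nRT/(V − nb) = (1.94)(0.08314)(722)/(1.40 − 1.94×0.0302) = 116.45/1.3414 = 86.812 bar
a n²/V² = (5.62)(1.94)²/(1.40)² = 10.792 bar
P = 86.812 − 10.792 = 76.02 bar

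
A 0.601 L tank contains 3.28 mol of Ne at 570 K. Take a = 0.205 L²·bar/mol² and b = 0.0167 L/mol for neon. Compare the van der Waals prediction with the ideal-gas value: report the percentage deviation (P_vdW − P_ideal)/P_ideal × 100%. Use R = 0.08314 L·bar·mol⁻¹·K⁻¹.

7.67 %

Ideal: P_ideal = nRT/V = (3.28)(0.08314)(570)/0.601 = 258.633 bar
vdW: P = nRT/(V − nb) − a n²/V² = 155.439/0.546224 − 2.20547/0.361201 = 284.570 − 6.10594 = 278.464 bar
% deviation = (278.464 − 258.633)/258.633 × 100% = 7.67%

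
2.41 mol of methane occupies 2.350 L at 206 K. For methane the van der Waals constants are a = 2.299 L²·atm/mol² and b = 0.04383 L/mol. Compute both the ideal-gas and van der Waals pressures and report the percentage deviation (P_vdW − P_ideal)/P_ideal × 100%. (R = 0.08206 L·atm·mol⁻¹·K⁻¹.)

-9.24 %

Ideal: P_ideal = nRT/V = (2.41)(0.08206)(206)/2.350 = 17.3360 atm
vdW: P = nRT/(V − nb) − a n²/V² = 40.7395/2.24437 − 13.3528/5.52250 = 18.1519 − 2.41789 = 15.7340 atm
% deviation = (15.7340 − 17.3360)/17.3360 × 100% = -9.24%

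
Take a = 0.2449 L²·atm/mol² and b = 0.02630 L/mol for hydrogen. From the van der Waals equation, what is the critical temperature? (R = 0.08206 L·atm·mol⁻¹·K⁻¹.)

T_c ≈ 33.62 K

For a van der Waals gas, T_c = 8a/(27Rb).
T_c = 8×0.2449/(27×0.08206×0.02630) = 1.9592/0.058271 = 33.62 K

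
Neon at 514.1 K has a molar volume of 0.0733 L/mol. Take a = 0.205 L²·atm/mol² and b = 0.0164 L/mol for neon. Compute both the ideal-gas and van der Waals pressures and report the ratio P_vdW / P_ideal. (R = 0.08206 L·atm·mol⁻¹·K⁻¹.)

Ideal: P_ideal = RT/V_m = (0.08206)(514.1)/0.0733 = 575.540 atm
vdW: P = RT/(V_m − b) − a/V_m² = 42.1870/0.0569000 − 0.205/0.00537289 = 741.424 − 38.1545 = 703.270 atm
Ratio = 703.270/575.540 = 1.222

P_vdW / P_ideal ≈ 1.222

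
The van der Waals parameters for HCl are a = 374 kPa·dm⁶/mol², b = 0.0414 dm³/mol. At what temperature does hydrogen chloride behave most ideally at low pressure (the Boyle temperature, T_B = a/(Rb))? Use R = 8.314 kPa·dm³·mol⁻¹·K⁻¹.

T_B ≈ 1087 K

For a van der Waals gas the second virial coefficient B₂ = b − a/(RT) vanishes at T_B = a/(Rb).
T_B = 374/(8.314×0.0414) = 374/0.34420 = 1087 K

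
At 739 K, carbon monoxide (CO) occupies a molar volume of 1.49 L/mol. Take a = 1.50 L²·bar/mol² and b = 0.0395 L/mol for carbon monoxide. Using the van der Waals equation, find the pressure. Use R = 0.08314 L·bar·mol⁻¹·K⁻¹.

P = RT/(V_m − b) − a/V_m²
RT/(V_m − b) = (0.08314)(739)/(1.49 − 0.0395) = 61.440/1.4505 = 42.358 bar
a/V_m² = 1.50/(1.49)² = 0.67565 bar
P = 42.358 − 0.67565 = 41.68 bar

P ≈ 41.68 bar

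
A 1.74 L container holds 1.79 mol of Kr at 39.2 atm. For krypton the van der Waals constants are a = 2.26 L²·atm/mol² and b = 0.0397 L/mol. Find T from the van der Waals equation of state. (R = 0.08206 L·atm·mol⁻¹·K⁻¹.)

T ≈ 472.6 K

T = (P + a n²/V²)(V − nb)/(nR)
P + a n²/V² = 39.2 + (2.26)(1.79)²/(1.74)² = 41.592 atm
V − nb = 1.74 − (1.79)(0.0397) = 1.6689 L
T = (41.592)(1.6689)/((1.79)(0.08206)) = 472.6 K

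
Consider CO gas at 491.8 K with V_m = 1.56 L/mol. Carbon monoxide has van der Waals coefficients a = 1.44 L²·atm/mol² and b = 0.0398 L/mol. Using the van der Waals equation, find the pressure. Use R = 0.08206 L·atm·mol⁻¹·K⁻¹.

P ≈ 25.96 atm

P = RT/(V_m − b) − a/V_m²
RT/(V_m − b) = (0.08206)(491.8)/(1.56 − 0.0398) = 40.357/1.5202 = 26.547 atm
a/V_m² = 1.44/(1.56)² = 0.59172 atm
P = 26.547 − 0.59172 = 25.96 atm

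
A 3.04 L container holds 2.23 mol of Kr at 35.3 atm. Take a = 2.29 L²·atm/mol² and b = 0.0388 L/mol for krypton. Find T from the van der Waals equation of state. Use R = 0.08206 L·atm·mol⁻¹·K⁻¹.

T ≈ 589.6 K

T = (P + a n²/V²)(V − nb)/(nR)
P + a n²/V² = 35.3 + (2.29)(2.23)²/(3.04)² = 36.532 atm
V − nb = 3.04 − (2.23)(0.0388) = 2.9535 L
T = (36.532)(2.9535)/((2.23)(0.08206)) = 589.6 K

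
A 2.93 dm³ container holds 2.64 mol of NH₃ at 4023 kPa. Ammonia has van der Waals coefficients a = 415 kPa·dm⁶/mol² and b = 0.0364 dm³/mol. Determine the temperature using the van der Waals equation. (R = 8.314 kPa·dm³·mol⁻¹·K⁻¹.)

T = (P + a n²/V²)(V − nb)/(nR)
P + a n²/V² = 4023 + (415)(2.64)²/(2.93)² = 4359.9 kPa
V − nb = 2.93 − (2.64)(0.0364) = 2.8339 dm³
T = (4359.9)(2.8339)/((2.64)(8.314)) = 562.9 K

T ≈ 562.9 K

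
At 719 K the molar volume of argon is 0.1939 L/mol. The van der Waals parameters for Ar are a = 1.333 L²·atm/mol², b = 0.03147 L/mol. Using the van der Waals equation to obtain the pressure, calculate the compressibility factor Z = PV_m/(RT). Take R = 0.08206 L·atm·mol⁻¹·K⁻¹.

P = RT/(V_m − b) − a/V_m² = (0.08206)(719)/(0.1939 − 0.03147) − 1.333/(0.1939)²
  = 59.001/0.16243 − 35.455 = 363.24 − 35.455 = 327.79 atm
Z = PV_m/(RT) = (327.79)(0.1939)/((0.08206)(719)) = 63.558/59.001 = 1.077

Z ≈ 1.077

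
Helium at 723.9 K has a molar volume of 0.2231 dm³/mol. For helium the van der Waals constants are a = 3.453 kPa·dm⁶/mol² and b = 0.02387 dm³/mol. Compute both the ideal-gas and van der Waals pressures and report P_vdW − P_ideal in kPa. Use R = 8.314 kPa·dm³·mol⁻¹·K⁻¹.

ΔP ≈ 3163 kPa

Ideal: P_ideal = RT/V_m = (8.314)(723.9)/0.2231 = 26976.7 kPa
vdW: P = RT/(V_m − b) − a/V_m² = 6018.50/0.199230 − 3.453/0.0497736 = 30208.8 − 69.3741 = 30139.4 kPa
ΔP = 30139.4 − 26976.7 = 3163 kPa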